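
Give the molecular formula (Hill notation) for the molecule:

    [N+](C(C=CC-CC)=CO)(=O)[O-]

C7H11NO3

Heavy atoms from the SMILES: 7 C, 1 N, 3 O.
Implicit hydrogens by atom environment:
  3 × C: 1 H each → 3
  2 × C: 2 H each → 4
  1 × C: 3 H
  1 × C: no H
  1 × N (charge +1): no H
  1 × O: 1 H
  1 × O: no H
  1 × O (charge -1): no H
  Total hydrogens = 11.
Molecular formula: C7H11NO3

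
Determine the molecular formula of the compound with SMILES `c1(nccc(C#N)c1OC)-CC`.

C9H10N2O

Heavy atoms from the SMILES: 9 C, 2 N, 1 O.
Implicit hydrogens by atom environment:
  3 × C (aromatic): no H
  2 × C: 3 H each → 6
  2 × C (aromatic): 1 H each → 2
  1 × C: 2 H
  1 × C: no H
  1 × N (aromatic): no H
  1 × N: no H
  1 × O: no H
  Total hydrogens = 10.
Molecular formula: C9H10N2O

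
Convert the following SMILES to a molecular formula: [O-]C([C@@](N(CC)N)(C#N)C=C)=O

C7H10N3O2-

Heavy atoms from the SMILES: 7 C, 3 N, 2 O.
Implicit hydrogens by atom environment:
  3 × C: no H
  2 × C: 2 H each → 4
  2 × N: no H
  1 × C: 3 H
  1 × C: 1 H
  1 × N: 2 H
  1 × O: no H
  1 × O (charge -1): no H
  Total hydrogens = 10.
Net charge -1.
Molecular formula: C7H10N3O2-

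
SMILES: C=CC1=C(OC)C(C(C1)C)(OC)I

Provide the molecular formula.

C10H15IO2

Heavy atoms from the SMILES: 10 C, 1 I, 2 O.
Implicit hydrogens by atom environment:
  3 × C: 3 H each → 9
  3 × C: no H
  2 × C: 2 H each → 4
  2 × C: 1 H each → 2
  2 × O: no H
  1 × I: no H
  Total hydrogens = 15.
Molecular formula: C10H15IO2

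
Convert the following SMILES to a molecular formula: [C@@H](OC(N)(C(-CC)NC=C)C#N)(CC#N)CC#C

Heavy atoms from the SMILES: 13 C, 4 N, 1 O.
Implicit hydrogens by atom environment:
  4 × C: 2 H each → 8
  4 × C: 1 H each → 4
  4 × C: no H
  2 × N: no H
  1 × C: 3 H
  1 × N: 2 H
  1 × N: 1 H
  1 × O: no H
  Total hydrogens = 18.
Molecular formula: C13H18N4O

C13H18N4O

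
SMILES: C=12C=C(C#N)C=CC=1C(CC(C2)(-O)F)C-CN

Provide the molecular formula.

Heavy atoms from the SMILES: 13 C, 1 F, 2 N, 1 O.
Implicit hydrogens by atom environment:
  4 × C: 2 H each → 8
  3 × C (aromatic): 1 H each → 3
  3 × C (aromatic): no H
  2 × C: no H
  1 × C: 1 H
  1 × F: no H
  1 × N: 2 H
  1 × N: no H
  1 × O: 1 H
  Total hydrogens = 15.
Molecular formula: C13H15FN2O

C13H15FN2O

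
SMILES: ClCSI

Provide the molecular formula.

Heavy atoms from the SMILES: 1 C, 1 Cl, 1 I, 1 S.
Implicit hydrogens by atom environment:
  1 × C: 2 H
  1 × Cl: no H
  1 × I: no H
  1 × S: no H
  Total hydrogens = 2.
Molecular formula: CH2ClIS

CH2ClIS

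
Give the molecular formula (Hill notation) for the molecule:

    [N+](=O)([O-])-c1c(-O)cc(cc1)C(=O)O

C7H5NO5

Heavy atoms from the SMILES: 7 C, 1 N, 5 O.
Implicit hydrogens by atom environment:
  3 × C (aromatic): 1 H each → 3
  3 × C (aromatic): no H
  2 × O: 1 H each → 2
  2 × O: no H
  1 × C: no H
  1 × N (charge +1): no H
  1 × O (charge -1): no H
  Total hydrogens = 5.
Molecular formula: C7H5NO5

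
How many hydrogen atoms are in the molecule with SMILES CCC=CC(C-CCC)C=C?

20

Hydrogens are implicit in SMILES; fill each atom to its normal valence:
  5 × C: 2 H each → 10
  4 × C: 1 H each → 4
  2 × C: 3 H each → 6
  Total hydrogens = 20.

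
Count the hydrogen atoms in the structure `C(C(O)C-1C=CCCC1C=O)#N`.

11

Hydrogens are implicit in SMILES; fill each atom to its normal valence:
  6 × C: 1 H each → 6
  2 × C: 2 H each → 4
  1 × C: no H
  1 × N: no H
  1 × O: 1 H
  1 × O: no H
  Total hydrogens = 11.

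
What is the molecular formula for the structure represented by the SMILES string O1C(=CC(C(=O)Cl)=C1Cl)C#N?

C6HCl2NO2

Heavy atoms from the SMILES: 6 C, 2 Cl, 1 N, 2 O.
Implicit hydrogens by atom environment:
  3 × C (aromatic): no H
  2 × C: no H
  2 × Cl: no H
  1 × C (aromatic): 1 H
  1 × N: no H
  1 × O (aromatic): no H
  1 × O: no H
  Total hydrogens = 1.
Molecular formula: C6HCl2NO2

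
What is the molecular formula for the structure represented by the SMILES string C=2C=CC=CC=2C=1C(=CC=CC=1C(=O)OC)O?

C14H12O3

Heavy atoms from the SMILES: 14 C, 3 O.
Implicit hydrogens by atom environment:
  8 × C (aromatic): 1 H each → 8
  4 × C (aromatic): no H
  2 × O: no H
  1 × C: 3 H
  1 × C: no H
  1 × O: 1 H
  Total hydrogens = 12.
Molecular formula: C14H12O3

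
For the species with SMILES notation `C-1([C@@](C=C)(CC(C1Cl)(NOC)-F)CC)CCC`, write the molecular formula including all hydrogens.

Heavy atoms from the SMILES: 13 C, 1 Cl, 1 F, 1 N, 1 O.
Implicit hydrogens by atom environment:
  5 × C: 2 H each → 10
  3 × C: 3 H each → 9
  3 × C: 1 H each → 3
  2 × C: no H
  1 × Cl: no H
  1 × F: no H
  1 × N: 1 H
  1 × O: no H
  Total hydrogens = 23.
Molecular formula: C13H23ClFNO

C13H23ClFNO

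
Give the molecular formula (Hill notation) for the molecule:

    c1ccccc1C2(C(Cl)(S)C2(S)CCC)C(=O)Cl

C13H14Cl2OS2

Heavy atoms from the SMILES: 13 C, 2 Cl, 1 O, 2 S.
Implicit hydrogens by atom environment:
  5 × C (aromatic): 1 H each → 5
  4 × C: no H
  2 × C: 2 H each → 4
  2 × Cl: no H
  2 × S: 1 H each → 2
  1 × C: 3 H
  1 × C (aromatic): no H
  1 × O: no H
  Total hydrogens = 14.
Molecular formula: C13H14Cl2OS2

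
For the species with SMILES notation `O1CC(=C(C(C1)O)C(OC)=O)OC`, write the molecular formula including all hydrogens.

Heavy atoms from the SMILES: 8 C, 5 O.
Implicit hydrogens by atom environment:
  4 × O: no H
  3 × C: no H
  2 × C: 3 H each → 6
  2 × C: 2 H each → 4
  1 × C: 1 H
  1 × O: 1 H
  Total hydrogens = 12.
Molecular formula: C8H12O5

C8H12O5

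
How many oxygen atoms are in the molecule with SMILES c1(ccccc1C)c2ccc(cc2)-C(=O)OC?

The symbol for oxygen appears 2 times in the SMILES.

2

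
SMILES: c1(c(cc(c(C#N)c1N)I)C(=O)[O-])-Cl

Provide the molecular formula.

C8H3ClIN2O2-

Heavy atoms from the SMILES: 8 C, 1 Cl, 1 I, 2 N, 2 O.
Implicit hydrogens by atom environment:
  5 × C (aromatic): no H
  2 × C: no H
  1 × C (aromatic): 1 H
  1 × Cl: no H
  1 × I: no H
  1 × N: 2 H
  1 × N: no H
  1 × O: no H
  1 × O (charge -1): no H
  Total hydrogens = 3.
Net charge -1.
Molecular formula: C8H3ClIN2O2-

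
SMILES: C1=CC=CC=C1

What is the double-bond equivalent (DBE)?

Molecular formula from the SMILES: C6H6.
DoU = (2C + 2 + N − H − X)/2 = (2·6 + 2 + 0 − 6 − 0)/2 = 8/2 = 4.
(Structurally: 1 ring(s) + 3 π bond(s) = 4.)

4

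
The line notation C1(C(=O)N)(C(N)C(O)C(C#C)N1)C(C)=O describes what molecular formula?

C9H13N3O3

Heavy atoms from the SMILES: 9 C, 3 N, 3 O.
Implicit hydrogens by atom environment:
  4 × C: 1 H each → 4
  4 × C: no H
  2 × N: 2 H each → 4
  2 × O: no H
  1 × C: 3 H
  1 × N: 1 H
  1 × O: 1 H
  Total hydrogens = 13.
Molecular formula: C9H13N3O3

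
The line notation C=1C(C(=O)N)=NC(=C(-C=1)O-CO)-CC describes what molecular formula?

Heavy atoms from the SMILES: 9 C, 2 N, 3 O.
Implicit hydrogens by atom environment:
  3 × C (aromatic): no H
  2 × C: 2 H each → 4
  2 × C (aromatic): 1 H each → 2
  2 × O: no H
  1 × C: 3 H
  1 × C: no H
  1 × N: 2 H
  1 × N (aromatic): no H
  1 × O: 1 H
  Total hydrogens = 12.
Molecular formula: C9H12N2O3

C9H12N2O3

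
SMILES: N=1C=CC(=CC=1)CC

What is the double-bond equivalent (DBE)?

Molecular formula from the SMILES: C7H9N.
DoU = (2C + 2 + N − H − X)/2 = (2·7 + 2 + 1 − 9 − 0)/2 = 8/2 = 4.
(Structurally: 1 ring(s) + 3 π bond(s) = 4.)

4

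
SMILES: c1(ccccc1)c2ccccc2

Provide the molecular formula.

C12H10

Heavy atoms from the SMILES: 12 C.
Implicit hydrogens by atom environment:
  10 × C (aromatic): 1 H each → 10
  2 × C (aromatic): no H
  Total hydrogens = 10.
Molecular formula: C12H10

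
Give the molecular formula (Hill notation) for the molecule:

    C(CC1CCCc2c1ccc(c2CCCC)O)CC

C18H28O

Heavy atoms from the SMILES: 18 C, 1 O.
Implicit hydrogens by atom environment:
  9 × C: 2 H each → 18
  4 × C (aromatic): no H
  2 × C: 3 H each → 6
  2 × C (aromatic): 1 H each → 2
  1 × C: 1 H
  1 × O: 1 H
  Total hydrogens = 28.
Molecular formula: C18H28O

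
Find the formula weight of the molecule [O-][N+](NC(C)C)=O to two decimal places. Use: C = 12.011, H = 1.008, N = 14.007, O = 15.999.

104.11

Molecular formula: C3H8N2O2.
M = 3×12.011 + 8×1.008 + 2×14.007 + 2×15.999 = 104.11 g/mol.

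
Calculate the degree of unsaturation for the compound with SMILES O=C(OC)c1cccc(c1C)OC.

Molecular formula from the SMILES: C10H12O3.
DoU = (2C + 2 + N − H − X)/2 = (2·10 + 2 + 0 − 12 − 0)/2 = 10/2 = 5.
(Structurally: 1 ring(s) + 4 π bond(s) = 5.)

5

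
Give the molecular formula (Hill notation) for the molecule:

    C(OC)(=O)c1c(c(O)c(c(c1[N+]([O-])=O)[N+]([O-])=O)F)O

Heavy atoms from the SMILES: 8 C, 1 F, 2 N, 8 O.
Implicit hydrogens by atom environment:
  6 × C (aromatic): no H
  4 × O: no H
  2 × N (charge +1): no H
  2 × O: 1 H each → 2
  2 × O (charge -1): no H
  1 × C: 3 H
  1 × C: no H
  1 × F: no H
  Total hydrogens = 5.
Molecular formula: C8H5FN2O8

C8H5FN2O8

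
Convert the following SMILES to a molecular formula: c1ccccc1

C6H6

Heavy atoms from the SMILES: 6 C.
Implicit hydrogens by atom environment:
  6 × C (aromatic): 1 H each → 6
  Total hydrogens = 6.
Molecular formula: C6H6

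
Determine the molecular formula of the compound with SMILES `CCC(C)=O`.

C4H8O

Heavy atoms from the SMILES: 4 C, 1 O.
Implicit hydrogens by atom environment:
  2 × C: 3 H each → 6
  1 × C: 2 H
  1 × C: no H
  1 × O: no H
  Total hydrogens = 8.
Molecular formula: C4H8O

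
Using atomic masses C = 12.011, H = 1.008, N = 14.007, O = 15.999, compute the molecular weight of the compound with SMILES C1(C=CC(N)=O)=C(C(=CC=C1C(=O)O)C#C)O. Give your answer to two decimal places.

231.21

Molecular formula: C12H9NO4.
M = 12×12.011 + 9×1.008 + 1×14.007 + 4×15.999 = 231.21 g/mol.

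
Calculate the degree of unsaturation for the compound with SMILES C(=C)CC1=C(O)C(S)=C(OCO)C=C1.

Molecular formula from the SMILES: C10H12O3S.
DoU = (2C + 2 + N − H − X)/2 = (2·10 + 2 + 0 − 12 − 0)/2 = 10/2 = 5.
(Structurally: 1 ring(s) + 4 π bond(s) = 5.)

5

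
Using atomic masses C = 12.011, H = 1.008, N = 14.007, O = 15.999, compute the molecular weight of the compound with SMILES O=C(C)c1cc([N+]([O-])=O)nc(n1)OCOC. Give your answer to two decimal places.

227.18

Molecular formula: C8H9N3O5.
M = 8×12.011 + 9×1.008 + 3×14.007 + 5×15.999 = 227.18 g/mol.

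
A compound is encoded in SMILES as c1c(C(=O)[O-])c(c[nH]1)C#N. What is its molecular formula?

C6H3N2O2-

Heavy atoms from the SMILES: 6 C, 2 N, 2 O.
Implicit hydrogens by atom environment:
  2 × C (aromatic): 1 H each → 2
  2 × C (aromatic): no H
  2 × C: no H
  1 × N (aromatic): 1 H
  1 × N: no H
  1 × O: no H
  1 × O (charge -1): no H
  Total hydrogens = 3.
Net charge -1.
Molecular formula: C6H3N2O2-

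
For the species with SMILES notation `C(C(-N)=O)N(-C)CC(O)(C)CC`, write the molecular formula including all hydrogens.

C8H18N2O2

Heavy atoms from the SMILES: 8 C, 2 N, 2 O.
Implicit hydrogens by atom environment:
  3 × C: 3 H each → 9
  3 × C: 2 H each → 6
  2 × C: no H
  1 × N: 2 H
  1 × N: no H
  1 × O: 1 H
  1 × O: no H
  Total hydrogens = 18.
Molecular formula: C8H18N2O2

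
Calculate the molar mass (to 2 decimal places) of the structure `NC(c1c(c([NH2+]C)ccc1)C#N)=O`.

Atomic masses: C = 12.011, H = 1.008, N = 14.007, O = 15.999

Molecular formula: C9H10N3O+.
M = 9×12.011 + 10×1.008 + 3×14.007 + 1×15.999 = 176.20 g/mol.

176.20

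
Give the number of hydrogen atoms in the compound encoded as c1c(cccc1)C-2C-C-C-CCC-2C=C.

Hydrogens are implicit in SMILES; fill each atom to its normal valence:
  6 × C: 2 H each → 12
  5 × C (aromatic): 1 H each → 5
  3 × C: 1 H each → 3
  1 × C (aromatic): no H
  Total hydrogens = 20.

20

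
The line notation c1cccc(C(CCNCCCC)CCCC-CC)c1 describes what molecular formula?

Heavy atoms from the SMILES: 19 C, 1 N.
Implicit hydrogens by atom environment:
  10 × C: 2 H each → 20
  5 × C (aromatic): 1 H each → 5
  2 × C: 3 H each → 6
  1 × C: 1 H
  1 × C (aromatic): no H
  1 × N: 1 H
  Total hydrogens = 33.
Molecular formula: C19H33N

C19H33N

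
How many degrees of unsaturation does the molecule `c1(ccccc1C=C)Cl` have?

5

Molecular formula from the SMILES: C8H7Cl.
DoU = (2C + 2 + N − H − X)/2 = (2·8 + 2 + 0 − 7 − 1)/2 = 10/2 = 5.
(Structurally: 1 ring(s) + 4 π bond(s) = 5.)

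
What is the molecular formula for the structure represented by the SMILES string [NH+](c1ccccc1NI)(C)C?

Heavy atoms from the SMILES: 8 C, 1 I, 2 N.
Implicit hydrogens by atom environment:
  4 × C (aromatic): 1 H each → 4
  2 × C: 3 H each → 6
  2 × C (aromatic): no H
  1 × I: no H
  1 × N (charge +1): 1 H
  1 × N: 1 H
  Total hydrogens = 12.
Net charge +1.
Molecular formula: C8H12IN2+

C8H12IN2+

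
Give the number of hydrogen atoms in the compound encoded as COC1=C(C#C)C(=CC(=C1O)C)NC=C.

Hydrogens are implicit in SMILES; fill each atom to its normal valence:
  5 × C (aromatic): no H
  2 × C: 3 H each → 6
  2 × C: 1 H each → 2
  1 × C: 2 H
  1 × C (aromatic): 1 H
  1 × C: no H
  1 × N: 1 H
  1 × O: 1 H
  1 × O: no H
  Total hydrogens = 13.

13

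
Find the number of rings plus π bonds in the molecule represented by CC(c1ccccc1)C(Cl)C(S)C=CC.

Molecular formula from the SMILES: C13H17ClS.
DoU = (2C + 2 + N − H − X)/2 = (2·13 + 2 + 0 − 17 − 1)/2 = 10/2 = 5.
(Structurally: 1 ring(s) + 4 π bond(s) = 5.)

5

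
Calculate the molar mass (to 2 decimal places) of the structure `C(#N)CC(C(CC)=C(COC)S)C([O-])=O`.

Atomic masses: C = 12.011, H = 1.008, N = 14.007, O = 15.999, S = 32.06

228.29

Molecular formula: C10H14NO3S-.
M = 10×12.011 + 14×1.008 + 1×14.007 + 3×15.999 + 1×32.06 = 228.29 g/mol.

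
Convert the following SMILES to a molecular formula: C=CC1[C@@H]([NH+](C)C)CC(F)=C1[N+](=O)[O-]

C9H14FN2O2+

Heavy atoms from the SMILES: 9 C, 1 F, 2 N, 2 O.
Implicit hydrogens by atom environment:
  3 × C: 1 H each → 3
  2 × C: 3 H each → 6
  2 × C: 2 H each → 4
  2 × C: no H
  1 × F: no H
  1 × N (charge +1): 1 H
  1 × N (charge +1): no H
  1 × O: no H
  1 × O (charge -1): no H
  Total hydrogens = 14.
Net charge +1.
Molecular formula: C9H14FN2O2+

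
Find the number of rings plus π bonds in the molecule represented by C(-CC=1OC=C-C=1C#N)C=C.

6

Molecular formula from the SMILES: C9H9NO.
DoU = (2C + 2 + N − H − X)/2 = (2·9 + 2 + 1 − 9 − 0)/2 = 12/2 = 6.
(Structurally: 1 ring(s) + 5 π bond(s) = 6.)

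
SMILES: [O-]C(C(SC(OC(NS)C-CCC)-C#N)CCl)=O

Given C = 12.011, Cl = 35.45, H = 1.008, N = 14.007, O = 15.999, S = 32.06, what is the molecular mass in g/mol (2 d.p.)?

Molecular formula: C10H16ClN2O3S2-.
M = 10×12.011 + 1×35.45 + 16×1.008 + 2×14.007 + 3×15.999 + 2×32.06 = 311.82 g/mol.

311.82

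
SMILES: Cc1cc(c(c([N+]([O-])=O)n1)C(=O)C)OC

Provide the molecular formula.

Heavy atoms from the SMILES: 9 C, 2 N, 4 O.
Implicit hydrogens by atom environment:
  4 × C (aromatic): no H
  3 × C: 3 H each → 9
  3 × O: no H
  1 × C (aromatic): 1 H
  1 × C: no H
  1 × N (aromatic): no H
  1 × N (charge +1): no H
  1 × O (charge -1): no H
  Total hydrogens = 10.
Molecular formula: C9H10N2O4

C9H10N2O4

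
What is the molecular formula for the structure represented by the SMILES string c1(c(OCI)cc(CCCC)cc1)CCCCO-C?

C16H25IO2

Heavy atoms from the SMILES: 16 C, 1 I, 2 O.
Implicit hydrogens by atom environment:
  8 × C: 2 H each → 16
  3 × C (aromatic): 1 H each → 3
  3 × C (aromatic): no H
  2 × C: 3 H each → 6
  2 × O: no H
  1 × I: no H
  Total hydrogens = 25.
Molecular formula: C16H25IO2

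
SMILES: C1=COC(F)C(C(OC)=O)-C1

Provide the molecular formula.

Heavy atoms from the SMILES: 7 C, 1 F, 3 O.
Implicit hydrogens by atom environment:
  4 × C: 1 H each → 4
  3 × O: no H
  1 × C: 3 H
  1 × C: 2 H
  1 × C: no H
  1 × F: no H
  Total hydrogens = 9.
Molecular formula: C7H9FO3

C7H9FO3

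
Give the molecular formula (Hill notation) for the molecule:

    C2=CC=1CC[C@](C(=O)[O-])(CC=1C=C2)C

C12H13O2-

Heavy atoms from the SMILES: 12 C, 2 O.
Implicit hydrogens by atom environment:
  4 × C (aromatic): 1 H each → 4
  3 × C: 2 H each → 6
  2 × C (aromatic): no H
  2 × C: no H
  1 × C: 3 H
  1 × O: no H
  1 × O (charge -1): no H
  Total hydrogens = 13.
Net charge -1.
Molecular formula: C12H13O2-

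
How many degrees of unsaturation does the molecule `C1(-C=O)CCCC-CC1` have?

Molecular formula from the SMILES: C8H14O.
DoU = (2C + 2 + N − H − X)/2 = (2·8 + 2 + 0 − 14 − 0)/2 = 4/2 = 2.
(Structurally: 1 ring(s) + 1 π bond(s) = 2.)

2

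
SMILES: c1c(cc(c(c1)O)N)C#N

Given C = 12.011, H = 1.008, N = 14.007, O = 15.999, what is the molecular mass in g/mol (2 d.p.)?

Molecular formula: C7H6N2O.
M = 7×12.011 + 6×1.008 + 2×14.007 + 1×15.999 = 134.14 g/mol.

134.14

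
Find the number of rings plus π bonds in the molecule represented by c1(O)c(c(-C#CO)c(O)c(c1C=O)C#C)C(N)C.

9

Molecular formula from the SMILES: C13H11NO4.
DoU = (2C + 2 + N − H − X)/2 = (2·13 + 2 + 1 − 11 − 0)/2 = 18/2 = 9.
(Structurally: 1 ring(s) + 8 π bond(s) = 9.)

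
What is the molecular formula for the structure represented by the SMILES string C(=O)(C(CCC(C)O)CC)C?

Heavy atoms from the SMILES: 9 C, 2 O.
Implicit hydrogens by atom environment:
  3 × C: 3 H each → 9
  3 × C: 2 H each → 6
  2 × C: 1 H each → 2
  1 × C: no H
  1 × O: 1 H
  1 × O: no H
  Total hydrogens = 18.
Molecular formula: C9H18O2

C9H18O2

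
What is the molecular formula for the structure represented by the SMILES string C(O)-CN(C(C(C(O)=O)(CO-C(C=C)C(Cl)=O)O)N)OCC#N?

Heavy atoms from the SMILES: 12 C, 1 Cl, 3 N, 7 O.
Implicit hydrogens by atom environment:
  5 × C: 2 H each → 10
  4 × C: no H
  4 × O: no H
  3 × C: 1 H each → 3
  3 × O: 1 H each → 3
  2 × N: no H
  1 × Cl: no H
  1 × N: 2 H
  Total hydrogens = 18.
Molecular formula: C12H18ClN3O7

C12H18ClN3O7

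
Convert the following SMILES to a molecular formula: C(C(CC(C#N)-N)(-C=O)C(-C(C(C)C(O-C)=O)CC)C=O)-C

C16H26N2O4

Heavy atoms from the SMILES: 16 C, 2 N, 4 O.
Implicit hydrogens by atom environment:
  6 × C: 1 H each → 6
  4 × C: 3 H each → 12
  4 × O: no H
  3 × C: 2 H each → 6
  3 × C: no H
  1 × N: 2 H
  1 × N: no H
  Total hydrogens = 26.
Molecular formula: C16H26N2O4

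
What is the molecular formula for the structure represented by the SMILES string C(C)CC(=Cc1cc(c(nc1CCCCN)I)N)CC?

C16H26IN3

Heavy atoms from the SMILES: 16 C, 1 I, 3 N.
Implicit hydrogens by atom environment:
  7 × C: 2 H each → 14
  4 × C (aromatic): no H
  2 × C: 3 H each → 6
  2 × N: 2 H each → 4
  1 × C (aromatic): 1 H
  1 × C: 1 H
  1 × C: no H
  1 × I: no H
  1 × N (aromatic): no H
  Total hydrogens = 26.
Molecular formula: C16H26IN3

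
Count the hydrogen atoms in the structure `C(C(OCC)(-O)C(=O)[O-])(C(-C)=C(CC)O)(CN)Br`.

Hydrogens are implicit in SMILES; fill each atom to its normal valence:
  5 × C: no H
  3 × C: 3 H each → 9
  3 × C: 2 H each → 6
  2 × O: 1 H each → 2
  2 × O: no H
  1 × Br: no H
  1 × N: 2 H
  1 × O (charge -1): no H
  Total hydrogens = 19.

19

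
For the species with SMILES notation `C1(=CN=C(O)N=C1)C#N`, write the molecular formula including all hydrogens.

C5H3N3O

Heavy atoms from the SMILES: 5 C, 3 N, 1 O.
Implicit hydrogens by atom environment:
  2 × C (aromatic): 1 H each → 2
  2 × C (aromatic): no H
  2 × N (aromatic): no H
  1 × C: no H
  1 × N: no H
  1 × O: 1 H
  Total hydrogens = 3.
Molecular formula: C5H3N3O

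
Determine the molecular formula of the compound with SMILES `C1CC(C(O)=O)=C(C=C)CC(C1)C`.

Heavy atoms from the SMILES: 11 C, 2 O.
Implicit hydrogens by atom environment:
  5 × C: 2 H each → 10
  3 × C: no H
  2 × C: 1 H each → 2
  1 × C: 3 H
  1 × O: 1 H
  1 × O: no H
  Total hydrogens = 16.
Molecular formula: C11H16O2

C11H16O2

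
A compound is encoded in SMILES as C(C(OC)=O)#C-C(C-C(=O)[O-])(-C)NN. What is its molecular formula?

C8H11N2O4-

Heavy atoms from the SMILES: 8 C, 2 N, 4 O.
Implicit hydrogens by atom environment:
  5 × C: no H
  3 × O: no H
  2 × C: 3 H each → 6
  1 × C: 2 H
  1 × N: 2 H
  1 × N: 1 H
  1 × O (charge -1): no H
  Total hydrogens = 11.
Net charge -1.
Molecular formula: C8H11N2O4-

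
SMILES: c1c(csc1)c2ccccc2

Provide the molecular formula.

Heavy atoms from the SMILES: 10 C, 1 S.
Implicit hydrogens by atom environment:
  8 × C (aromatic): 1 H each → 8
  2 × C (aromatic): no H
  1 × S (aromatic): no H
  Total hydrogens = 8.
Molecular formula: C10H8S

C10H8S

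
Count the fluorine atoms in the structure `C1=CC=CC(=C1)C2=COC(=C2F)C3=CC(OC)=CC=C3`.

The symbol for fluorine appears 1 time in the SMILES.

1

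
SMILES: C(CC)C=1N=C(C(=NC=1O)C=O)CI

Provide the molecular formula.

Heavy atoms from the SMILES: 9 C, 1 I, 2 N, 2 O.
Implicit hydrogens by atom environment:
  4 × C (aromatic): no H
  3 × C: 2 H each → 6
  2 × N (aromatic): no H
  1 × C: 3 H
  1 × C: 1 H
  1 × I: no H
  1 × O: 1 H
  1 × O: no H
  Total hydrogens = 11.
Molecular formula: C9H11IN2O2

C9H11IN2O2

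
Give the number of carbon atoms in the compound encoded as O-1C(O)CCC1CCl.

The symbol for carbon appears 5 times in the SMILES. (Cl is a single chlorine, not C + l.)

5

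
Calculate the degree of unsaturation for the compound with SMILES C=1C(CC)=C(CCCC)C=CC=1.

4

Molecular formula from the SMILES: C12H18.
DoU = (2C + 2 + N − H − X)/2 = (2·12 + 2 + 0 − 18 − 0)/2 = 8/2 = 4.
(Structurally: 1 ring(s) + 3 π bond(s) = 4.)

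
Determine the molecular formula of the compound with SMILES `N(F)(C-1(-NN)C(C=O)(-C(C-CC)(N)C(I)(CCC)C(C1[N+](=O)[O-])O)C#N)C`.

Heavy atoms from the SMILES: 15 C, 1 F, 1 I, 6 N, 4 O.
Implicit hydrogens by atom environment:
  5 × C: no H
  4 × C: 2 H each → 8
  3 × C: 3 H each → 9
  3 × C: 1 H each → 3
  2 × N: 2 H each → 4
  2 × N: no H
  2 × O: no H
  1 × F: no H
  1 × I: no H
  1 × N: 1 H
  1 × N (charge +1): no H
  1 × O: 1 H
  1 × O (charge -1): no H
  Total hydrogens = 26.
Molecular formula: C15H26FIN6O4

C15H26FIN6O4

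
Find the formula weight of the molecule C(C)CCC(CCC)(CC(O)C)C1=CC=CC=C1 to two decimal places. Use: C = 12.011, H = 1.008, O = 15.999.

248.41

Molecular formula: C17H28O.
M = 17×12.011 + 28×1.008 + 1×15.999 = 248.41 g/mol.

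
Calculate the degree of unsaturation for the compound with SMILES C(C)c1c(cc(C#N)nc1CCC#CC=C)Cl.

9

Molecular formula from the SMILES: C14H13ClN2.
DoU = (2C + 2 + N − H − X)/2 = (2·14 + 2 + 2 − 13 − 1)/2 = 18/2 = 9.
(Structurally: 1 ring(s) + 8 π bond(s) = 9.)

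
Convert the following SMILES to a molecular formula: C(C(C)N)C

Heavy atoms from the SMILES: 4 C, 1 N.
Implicit hydrogens by atom environment:
  2 × C: 3 H each → 6
  1 × C: 2 H
  1 × C: 1 H
  1 × N: 2 H
  Total hydrogens = 11.
Molecular formula: C4H11N

C4H11N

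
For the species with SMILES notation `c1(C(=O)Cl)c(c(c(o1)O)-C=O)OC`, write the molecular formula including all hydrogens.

C7H5ClO5

Heavy atoms from the SMILES: 7 C, 1 Cl, 5 O.
Implicit hydrogens by atom environment:
  4 × C (aromatic): no H
  3 × O: no H
  1 × C: 3 H
  1 × C: 1 H
  1 × C: no H
  1 × Cl: no H
  1 × O: 1 H
  1 × O (aromatic): no H
  Total hydrogens = 5.
Molecular formula: C7H5ClO5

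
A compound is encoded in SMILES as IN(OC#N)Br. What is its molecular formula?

Heavy atoms from the SMILES: 1 Br, 1 C, 1 I, 2 N, 1 O.
Implicit hydrogens by atom environment:
  2 × N: no H
  1 × Br: no H
  1 × C: no H
  1 × I: no H
  1 × O: no H
  Total hydrogens = 0.
Molecular formula: CBrIN2O

CBrIN2O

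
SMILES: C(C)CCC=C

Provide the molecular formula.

C6H12

Heavy atoms from the SMILES: 6 C.
Implicit hydrogens by atom environment:
  4 × C: 2 H each → 8
  1 × C: 3 H
  1 × C: 1 H
  Total hydrogens = 12.
Molecular formula: C6H12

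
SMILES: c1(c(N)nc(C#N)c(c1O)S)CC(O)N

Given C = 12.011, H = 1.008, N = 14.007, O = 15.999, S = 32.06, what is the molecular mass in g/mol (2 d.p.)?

Molecular formula: C8H10N4O2S.
M = 8×12.011 + 10×1.008 + 4×14.007 + 2×15.999 + 1×32.06 = 226.25 g/mol.

226.25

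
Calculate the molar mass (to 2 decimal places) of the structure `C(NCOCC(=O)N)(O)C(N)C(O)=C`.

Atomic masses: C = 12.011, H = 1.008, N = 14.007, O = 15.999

Molecular formula: C7H15N3O4.
M = 7×12.011 + 15×1.008 + 3×14.007 + 4×15.999 = 205.21 g/mol.

205.21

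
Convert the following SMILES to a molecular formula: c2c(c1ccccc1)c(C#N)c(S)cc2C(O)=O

Heavy atoms from the SMILES: 14 C, 1 N, 2 O, 1 S.
Implicit hydrogens by atom environment:
  7 × C (aromatic): 1 H each → 7
  5 × C (aromatic): no H
  2 × C: no H
  1 × N: no H
  1 × O: 1 H
  1 × O: no H
  1 × S: 1 H
  Total hydrogens = 9.
Molecular formula: C14H9NO2S

C14H9NO2S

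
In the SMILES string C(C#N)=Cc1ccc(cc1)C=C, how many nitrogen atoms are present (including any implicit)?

1

The symbol for nitrogen appears 1 time in the SMILES.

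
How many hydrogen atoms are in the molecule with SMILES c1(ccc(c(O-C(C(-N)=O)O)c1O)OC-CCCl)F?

13

Hydrogens are implicit in SMILES; fill each atom to its normal valence:
  4 × C (aromatic): no H
  3 × C: 2 H each → 6
  3 × O: no H
  2 × C (aromatic): 1 H each → 2
  2 × O: 1 H each → 2
  1 × C: 1 H
  1 × C: no H
  1 × Cl: no H
  1 × F: no H
  1 × N: 2 H
  Total hydrogens = 13.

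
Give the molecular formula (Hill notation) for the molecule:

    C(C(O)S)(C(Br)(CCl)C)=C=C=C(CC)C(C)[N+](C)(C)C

Heavy atoms from the SMILES: 1 Br, 15 C, 1 Cl, 1 N, 1 O, 1 S.
Implicit hydrogens by atom environment:
  6 × C: 3 H each → 18
  5 × C: no H
  2 × C: 2 H each → 4
  2 × C: 1 H each → 2
  1 × Br: no H
  1 × Cl: no H
  1 × N (charge +1): no H
  1 × O: 1 H
  1 × S: 1 H
  Total hydrogens = 26.
Net charge +1.
Molecular formula: C15H26BrClNOS+

C15H26BrClNOS+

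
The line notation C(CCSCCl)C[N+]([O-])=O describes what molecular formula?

C5H10ClNO2S

Heavy atoms from the SMILES: 5 C, 1 Cl, 1 N, 2 O, 1 S.
Implicit hydrogens by atom environment:
  5 × C: 2 H each → 10
  1 × Cl: no H
  1 × N (charge +1): no H
  1 × O: no H
  1 × O (charge -1): no H
  1 × S: no H
  Total hydrogens = 10.
Molecular formula: C5H10ClNO2S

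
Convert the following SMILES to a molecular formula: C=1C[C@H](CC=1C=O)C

C7H10O

Heavy atoms from the SMILES: 7 C, 1 O.
Implicit hydrogens by atom environment:
  3 × C: 1 H each → 3
  2 × C: 2 H each → 4
  1 × C: 3 H
  1 × C: no H
  1 × O: no H
  Total hydrogens = 10.
Molecular formula: C7H10O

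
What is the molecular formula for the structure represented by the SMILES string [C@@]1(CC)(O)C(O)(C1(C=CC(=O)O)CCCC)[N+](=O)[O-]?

Heavy atoms from the SMILES: 12 C, 1 N, 6 O.
Implicit hydrogens by atom environment:
  4 × C: 2 H each → 8
  4 × C: no H
  3 × O: 1 H each → 3
  2 × C: 3 H each → 6
  2 × C: 1 H each → 2
  2 × O: no H
  1 × N (charge +1): no H
  1 × O (charge -1): no H
  Total hydrogens = 19.
Molecular formula: C12H19NO6

C12H19NO6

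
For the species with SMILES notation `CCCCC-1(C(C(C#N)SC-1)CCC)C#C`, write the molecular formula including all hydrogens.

Heavy atoms from the SMILES: 14 C, 1 N, 1 S.
Implicit hydrogens by atom environment:
  6 × C: 2 H each → 12
  3 × C: 1 H each → 3
  3 × C: no H
  2 × C: 3 H each → 6
  1 × N: no H
  1 × S: no H
  Total hydrogens = 21.
Molecular formula: C14H21NS

C14H21NS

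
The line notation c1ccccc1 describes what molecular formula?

Heavy atoms from the SMILES: 6 C.
Implicit hydrogens by atom environment:
  6 × C (aromatic): 1 H each → 6
  Total hydrogens = 6.
Molecular formula: C6H6

C6H6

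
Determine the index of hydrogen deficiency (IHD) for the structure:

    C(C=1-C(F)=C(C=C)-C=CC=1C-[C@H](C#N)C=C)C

8

Molecular formula from the SMILES: C15H16FN.
DoU = (2C + 2 + N − H − X)/2 = (2·15 + 2 + 1 − 16 − 1)/2 = 16/2 = 8.
(Structurally: 1 ring(s) + 7 π bond(s) = 8.)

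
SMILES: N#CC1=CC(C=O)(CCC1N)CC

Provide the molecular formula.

Heavy atoms from the SMILES: 10 C, 2 N, 1 O.
Implicit hydrogens by atom environment:
  3 × C: 2 H each → 6
  3 × C: 1 H each → 3
  3 × C: no H
  1 × C: 3 H
  1 × N: 2 H
  1 × N: no H
  1 × O: no H
  Total hydrogens = 14.
Molecular formula: C10H14N2O

C10H14N2O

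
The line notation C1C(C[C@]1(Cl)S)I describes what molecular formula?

C4H6ClIS

Heavy atoms from the SMILES: 4 C, 1 Cl, 1 I, 1 S.
Implicit hydrogens by atom environment:
  2 × C: 2 H each → 4
  1 × C: 1 H
  1 × C: no H
  1 × Cl: no H
  1 × I: no H
  1 × S: 1 H
  Total hydrogens = 6.
Molecular formula: C4H6ClIS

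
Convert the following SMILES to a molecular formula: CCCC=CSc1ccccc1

Heavy atoms from the SMILES: 11 C, 1 S.
Implicit hydrogens by atom environment:
  5 × C (aromatic): 1 H each → 5
  2 × C: 2 H each → 4
  2 × C: 1 H each → 2
  1 × C: 3 H
  1 × C (aromatic): no H
  1 × S: no H
  Total hydrogens = 14.
Molecular formula: C11H14S

C11H14S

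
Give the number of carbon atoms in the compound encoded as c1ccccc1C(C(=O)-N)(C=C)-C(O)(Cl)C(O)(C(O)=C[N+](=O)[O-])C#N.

15

The symbol for carbon appears 15 times in the SMILES. Lowercase c denotes aromatic carbon and counts toward C.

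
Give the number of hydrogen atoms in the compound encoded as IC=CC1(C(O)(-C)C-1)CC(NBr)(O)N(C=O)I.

13

Hydrogens are implicit in SMILES; fill each atom to its normal valence:
  3 × C: 1 H each → 3
  3 × C: no H
  2 × C: 2 H each → 4
  2 × I: no H
  2 × O: 1 H each → 2
  1 × Br: no H
  1 × C: 3 H
  1 × N: 1 H
  1 × N: no H
  1 × O: no H
  Total hydrogens = 13.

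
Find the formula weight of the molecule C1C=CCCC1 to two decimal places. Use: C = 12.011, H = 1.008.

82.15

Molecular formula: C6H10.
M = 6×12.011 + 10×1.008 = 82.15 g/mol.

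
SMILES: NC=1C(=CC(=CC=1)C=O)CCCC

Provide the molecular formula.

Heavy atoms from the SMILES: 11 C, 1 N, 1 O.
Implicit hydrogens by atom environment:
  3 × C: 2 H each → 6
  3 × C (aromatic): 1 H each → 3
  3 × C (aromatic): no H
  1 × C: 3 H
  1 × C: 1 H
  1 × N: 2 H
  1 × O: no H
  Total hydrogens = 15.
Molecular formula: C11H15NO

C11H15NO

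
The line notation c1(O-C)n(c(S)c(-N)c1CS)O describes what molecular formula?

C6H10N2O2S2

Heavy atoms from the SMILES: 6 C, 2 N, 2 O, 2 S.
Implicit hydrogens by atom environment:
  4 × C (aromatic): no H
  2 × S: 1 H each → 2
  1 × C: 3 H
  1 × C: 2 H
  1 × N: 2 H
  1 × N (aromatic): no H
  1 × O: 1 H
  1 × O: no H
  Total hydrogens = 10.
Molecular formula: C6H10N2O2S2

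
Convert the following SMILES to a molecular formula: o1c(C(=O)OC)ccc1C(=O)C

Heavy atoms from the SMILES: 8 C, 4 O.
Implicit hydrogens by atom environment:
  3 × O: no H
  2 × C: 3 H each → 6
  2 × C (aromatic): 1 H each → 2
  2 × C (aromatic): no H
  2 × C: no H
  1 × O (aromatic): no H
  Total hydrogens = 8.
Molecular formula: C8H8O4

C8H8O4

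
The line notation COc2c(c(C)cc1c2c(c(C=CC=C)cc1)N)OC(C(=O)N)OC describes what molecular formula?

Heavy atoms from the SMILES: 19 C, 2 N, 4 O.
Implicit hydrogens by atom environment:
  7 × C (aromatic): no H
  4 × C: 1 H each → 4
  4 × O: no H
  3 × C: 3 H each → 9
  3 × C (aromatic): 1 H each → 3
  2 × N: 2 H each → 4
  1 × C: 2 H
  1 × C: no H
  Total hydrogens = 22.
Molecular formula: C19H22N2O4

C19H22N2O4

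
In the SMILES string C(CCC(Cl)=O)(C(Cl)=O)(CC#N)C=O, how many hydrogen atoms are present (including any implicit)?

Hydrogens are implicit in SMILES; fill each atom to its normal valence:
  4 × C: no H
  3 × C: 2 H each → 6
  3 × O: no H
  2 × Cl: no H
  1 × C: 1 H
  1 × N: no H
  Total hydrogens = 7.

7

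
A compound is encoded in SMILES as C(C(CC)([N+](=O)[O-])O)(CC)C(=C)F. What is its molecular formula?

Heavy atoms from the SMILES: 8 C, 1 F, 1 N, 3 O.
Implicit hydrogens by atom environment:
  3 × C: 2 H each → 6
  2 × C: 3 H each → 6
  2 × C: no H
  1 × C: 1 H
  1 × F: no H
  1 × N (charge +1): no H
  1 × O: 1 H
  1 × O: no H
  1 × O (charge -1): no H
  Total hydrogens = 14.
Molecular formula: C8H14FNO3

C8H14FNO3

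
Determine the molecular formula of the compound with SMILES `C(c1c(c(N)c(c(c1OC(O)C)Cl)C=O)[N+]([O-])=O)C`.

Heavy atoms from the SMILES: 11 C, 1 Cl, 2 N, 5 O.
Implicit hydrogens by atom environment:
  6 × C (aromatic): no H
  3 × O: no H
  2 × C: 3 H each → 6
  2 × C: 1 H each → 2
  1 × C: 2 H
  1 × Cl: no H
  1 × N: 2 H
  1 × N (charge +1): no H
  1 × O: 1 H
  1 × O (charge -1): no H
  Total hydrogens = 13.
Molecular formula: C11H13ClN2O5

C11H13ClN2O5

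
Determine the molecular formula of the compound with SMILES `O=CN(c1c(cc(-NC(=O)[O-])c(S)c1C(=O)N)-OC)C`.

C11H12N3O5S-

Heavy atoms from the SMILES: 11 C, 3 N, 5 O, 1 S.
Implicit hydrogens by atom environment:
  5 × C (aromatic): no H
  4 × O: no H
  2 × C: 3 H each → 6
  2 × C: no H
  1 × C (aromatic): 1 H
  1 × C: 1 H
  1 × N: 2 H
  1 × N: 1 H
  1 × N: no H
  1 × O (charge -1): no H
  1 × S: 1 H
  Total hydrogens = 12.
Net charge -1.
Molecular formula: C11H12N3O5S-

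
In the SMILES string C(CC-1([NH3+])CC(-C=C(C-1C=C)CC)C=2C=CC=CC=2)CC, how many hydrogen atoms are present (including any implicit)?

30

Hydrogens are implicit in SMILES; fill each atom to its normal valence:
  6 × C: 2 H each → 12
  5 × C (aromatic): 1 H each → 5
  4 × C: 1 H each → 4
  2 × C: 3 H each → 6
  2 × C: no H
  1 × C (aromatic): no H
  1 × N (charge +1): 3 H
  Total hydrogens = 30.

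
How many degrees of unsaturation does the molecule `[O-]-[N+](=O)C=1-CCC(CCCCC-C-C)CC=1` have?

Molecular formula from the SMILES: C13H23NO2.
DoU = (2C + 2 + N − H − X)/2 = (2·13 + 2 + 1 − 23 − 0)/2 = 6/2 = 3.
(Structurally: 1 ring(s) + 2 π bond(s) = 3.)

3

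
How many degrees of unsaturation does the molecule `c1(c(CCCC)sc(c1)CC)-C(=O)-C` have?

4

Molecular formula from the SMILES: C12H18OS.
DoU = (2C + 2 + N − H − X)/2 = (2·12 + 2 + 0 − 18 − 0)/2 = 8/2 = 4.
(Structurally: 1 ring(s) + 3 π bond(s) = 4.)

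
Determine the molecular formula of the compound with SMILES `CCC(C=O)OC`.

C5H10O2

Heavy atoms from the SMILES: 5 C, 2 O.
Implicit hydrogens by atom environment:
  2 × C: 3 H each → 6
  2 × C: 1 H each → 2
  2 × O: no H
  1 × C: 2 H
  Total hydrogens = 10.
Molecular formula: C5H10O2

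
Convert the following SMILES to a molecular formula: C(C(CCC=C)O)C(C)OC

Heavy atoms from the SMILES: 9 C, 2 O.
Implicit hydrogens by atom environment:
  4 × C: 2 H each → 8
  3 × C: 1 H each → 3
  2 × C: 3 H each → 6
  1 × O: 1 H
  1 × O: no H
  Total hydrogens = 18.
Molecular formula: C9H18O2

C9H18O2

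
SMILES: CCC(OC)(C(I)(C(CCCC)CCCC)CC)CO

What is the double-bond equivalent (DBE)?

0

Molecular formula from the SMILES: C17H35IO2.
DoU = (2C + 2 + N − H − X)/2 = (2·17 + 2 + 0 − 35 − 1)/2 = 0/2 = 0.
(Structurally: 0 ring(s) + 0 π bond(s) = 0.)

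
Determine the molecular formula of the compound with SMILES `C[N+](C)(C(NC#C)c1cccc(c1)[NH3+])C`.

[C12H19N3]2+

Heavy atoms from the SMILES: 12 C, 3 N.
Implicit hydrogens by atom environment:
  4 × C (aromatic): 1 H each → 4
  3 × C: 3 H each → 9
  2 × C: 1 H each → 2
  2 × C (aromatic): no H
  1 × C: no H
  1 × N (charge +1): 3 H
  1 × N: 1 H
  1 × N (charge +1): no H
  Total hydrogens = 19.
Net charge +2.
Molecular formula: [C12H19N3]2+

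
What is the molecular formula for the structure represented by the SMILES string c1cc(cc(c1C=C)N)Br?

Heavy atoms from the SMILES: 1 Br, 8 C, 1 N.
Implicit hydrogens by atom environment:
  3 × C (aromatic): 1 H each → 3
  3 × C (aromatic): no H
  1 × Br: no H
  1 × C: 2 H
  1 × C: 1 H
  1 × N: 2 H
  Total hydrogens = 8.
Molecular formula: C8H8BrN

C8H8BrN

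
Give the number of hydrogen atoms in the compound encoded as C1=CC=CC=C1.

Hydrogens are implicit in SMILES; fill each atom to its normal valence:
  6 × C (aromatic): 1 H each → 6
  Total hydrogens = 6.

6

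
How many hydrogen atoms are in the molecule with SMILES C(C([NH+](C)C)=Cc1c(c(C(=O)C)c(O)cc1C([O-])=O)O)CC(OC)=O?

Hydrogens are implicit in SMILES; fill each atom to its normal valence:
  5 × C (aromatic): no H
  4 × C: 3 H each → 12
  4 × C: no H
  4 × O: no H
  2 × C: 2 H each → 4
  2 × O: 1 H each → 2
  1 × C (aromatic): 1 H
  1 × C: 1 H
  1 × N (charge +1): 1 H
  1 × O (charge -1): no H
  Total hydrogens = 21.

21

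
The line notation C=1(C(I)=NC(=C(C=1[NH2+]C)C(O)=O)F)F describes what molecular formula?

C7H6F2IN2O2+

Heavy atoms from the SMILES: 7 C, 2 F, 1 I, 2 N, 2 O.
Implicit hydrogens by atom environment:
  5 × C (aromatic): no H
  2 × F: no H
  1 × C: 3 H
  1 × C: no H
  1 × I: no H
  1 × N (charge +1): 2 H
  1 × N (aromatic): no H
  1 × O: 1 H
  1 × O: no H
  Total hydrogens = 6.
Net charge +1.
Molecular formula: C7H6F2IN2O2+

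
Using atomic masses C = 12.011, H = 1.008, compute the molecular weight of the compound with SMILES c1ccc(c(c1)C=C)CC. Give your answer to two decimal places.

Molecular formula: C10H12.
M = 10×12.011 + 12×1.008 = 132.21 g/mol.

132.21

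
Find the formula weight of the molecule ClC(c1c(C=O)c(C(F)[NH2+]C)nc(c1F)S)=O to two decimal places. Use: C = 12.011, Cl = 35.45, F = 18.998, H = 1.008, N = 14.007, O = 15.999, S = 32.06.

281.68

Molecular formula: C9H8ClF2N2O2S+.
M = 9×12.011 + 1×35.45 + 2×18.998 + 8×1.008 + 2×14.007 + 2×15.999 + 1×32.06 = 281.68 g/mol.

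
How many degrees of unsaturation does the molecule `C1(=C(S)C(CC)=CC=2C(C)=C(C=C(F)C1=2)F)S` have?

Molecular formula from the SMILES: C13H12F2S2.
DoU = (2C + 2 + N − H − X)/2 = (2·13 + 2 + 0 − 12 − 2)/2 = 14/2 = 7.
(Structurally: 2 ring(s) + 5 π bond(s) = 7.)

7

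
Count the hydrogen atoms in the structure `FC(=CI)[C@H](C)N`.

7

Hydrogens are implicit in SMILES; fill each atom to its normal valence:
  2 × C: 1 H each → 2
  1 × C: 3 H
  1 × C: no H
  1 × F: no H
  1 × I: no H
  1 × N: 2 H
  Total hydrogens = 7.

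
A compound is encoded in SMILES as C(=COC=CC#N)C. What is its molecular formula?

Heavy atoms from the SMILES: 6 C, 1 N, 1 O.
Implicit hydrogens by atom environment:
  4 × C: 1 H each → 4
  1 × C: 3 H
  1 × C: no H
  1 × N: no H
  1 × O: no H
  Total hydrogens = 7.
Molecular formula: C6H7NO

C6H7NO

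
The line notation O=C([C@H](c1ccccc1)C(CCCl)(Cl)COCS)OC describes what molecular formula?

Heavy atoms from the SMILES: 14 C, 2 Cl, 3 O, 1 S.
Implicit hydrogens by atom environment:
  5 × C (aromatic): 1 H each → 5
  4 × C: 2 H each → 8
  3 × O: no H
  2 × C: no H
  2 × Cl: no H
  1 × C: 3 H
  1 × C: 1 H
  1 × C (aromatic): no H
  1 × S: 1 H
  Total hydrogens = 18.
Molecular formula: C14H18Cl2O3S

C14H18Cl2O3S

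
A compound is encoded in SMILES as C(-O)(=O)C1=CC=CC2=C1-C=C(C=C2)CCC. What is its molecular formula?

C14H14O2

Heavy atoms from the SMILES: 14 C, 2 O.
Implicit hydrogens by atom environment:
  6 × C (aromatic): 1 H each → 6
  4 × C (aromatic): no H
  2 × C: 2 H each → 4
  1 × C: 3 H
  1 × C: no H
  1 × O: 1 H
  1 × O: no H
  Total hydrogens = 14.
Molecular formula: C14H14O2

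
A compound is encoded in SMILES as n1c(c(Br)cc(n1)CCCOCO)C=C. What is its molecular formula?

C10H13BrN2O2

Heavy atoms from the SMILES: 1 Br, 10 C, 2 N, 2 O.
Implicit hydrogens by atom environment:
  5 × C: 2 H each → 10
  3 × C (aromatic): no H
  2 × N (aromatic): no H
  1 × Br: no H
  1 × C (aromatic): 1 H
  1 × C: 1 H
  1 × O: 1 H
  1 × O: no H
  Total hydrogens = 13.
Molecular formula: C10H13BrN2O2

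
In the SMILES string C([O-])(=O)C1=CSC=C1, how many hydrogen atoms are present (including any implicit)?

3

Hydrogens are implicit in SMILES; fill each atom to its normal valence:
  3 × C (aromatic): 1 H each → 3
  1 × C (aromatic): no H
  1 × C: no H
  1 × O: no H
  1 × O (charge -1): no H
  1 × S (aromatic): no H
  Total hydrogens = 3.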